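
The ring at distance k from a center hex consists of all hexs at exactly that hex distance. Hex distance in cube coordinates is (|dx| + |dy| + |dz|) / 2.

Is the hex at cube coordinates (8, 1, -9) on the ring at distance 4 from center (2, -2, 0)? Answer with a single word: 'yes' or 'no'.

|px - cx| = |8 - 2| = 6
|py - cy| = |1 - (-2)| = 3
|pz - cz| = |-9 - 0| = 9
distance = (6+3+9)/2 = 18/2 = 9
radius = 4; distance != radius -> no

Answer: no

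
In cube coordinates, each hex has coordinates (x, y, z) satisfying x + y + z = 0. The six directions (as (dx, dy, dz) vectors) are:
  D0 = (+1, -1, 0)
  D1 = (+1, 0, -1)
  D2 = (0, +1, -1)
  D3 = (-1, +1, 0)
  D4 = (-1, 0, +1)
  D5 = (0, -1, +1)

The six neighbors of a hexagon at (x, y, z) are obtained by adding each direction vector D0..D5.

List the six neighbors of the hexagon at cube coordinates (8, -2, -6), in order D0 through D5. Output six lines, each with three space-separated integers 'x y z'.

Center: (8, -2, -6). Add each direction:
  D0: (8, -2, -6) + (1, -1, 0) = (9, -3, -6)
  D1: (8, -2, -6) + (1, 0, -1) = (9, -2, -7)
  D2: (8, -2, -6) + (0, 1, -1) = (8, -1, -7)
  D3: (8, -2, -6) + (-1, 1, 0) = (7, -1, -6)
  D4: (8, -2, -6) + (-1, 0, 1) = (7, -2, -5)
  D5: (8, -2, -6) + (0, -1, 1) = (8, -3, -5)

Answer: 9 -3 -6
9 -2 -7
8 -1 -7
7 -1 -6
7 -2 -5
8 -3 -5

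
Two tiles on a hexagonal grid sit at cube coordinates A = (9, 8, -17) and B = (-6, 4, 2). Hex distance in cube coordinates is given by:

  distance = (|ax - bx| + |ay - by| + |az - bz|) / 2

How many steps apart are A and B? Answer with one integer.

|ax - bx| = |9 - (-6)| = 15
|ay - by| = |8 - 4| = 4
|az - bz| = |-17 - 2| = 19
distance = (15 + 4 + 19) / 2 = 38 / 2 = 19

Answer: 19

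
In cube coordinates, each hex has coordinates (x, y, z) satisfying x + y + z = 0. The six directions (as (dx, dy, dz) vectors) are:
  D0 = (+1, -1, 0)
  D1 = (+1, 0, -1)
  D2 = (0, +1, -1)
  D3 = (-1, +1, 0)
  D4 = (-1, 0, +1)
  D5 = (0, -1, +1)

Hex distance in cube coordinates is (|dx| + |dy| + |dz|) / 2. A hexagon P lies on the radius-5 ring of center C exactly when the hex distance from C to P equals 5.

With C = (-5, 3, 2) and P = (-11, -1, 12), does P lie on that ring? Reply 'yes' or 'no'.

Answer: no

Derivation:
|px - cx| = |-11 - (-5)| = 6
|py - cy| = |-1 - 3| = 4
|pz - cz| = |12 - 2| = 10
distance = (6+4+10)/2 = 20/2 = 10
radius = 5; distance != radius -> no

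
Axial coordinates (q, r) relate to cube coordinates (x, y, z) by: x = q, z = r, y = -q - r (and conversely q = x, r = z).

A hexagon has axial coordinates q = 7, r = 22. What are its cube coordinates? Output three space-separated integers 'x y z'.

Answer: 7 -29 22

Derivation:
x = q = 7
z = r = 22
y = -x - z = -(7) - (22) = -29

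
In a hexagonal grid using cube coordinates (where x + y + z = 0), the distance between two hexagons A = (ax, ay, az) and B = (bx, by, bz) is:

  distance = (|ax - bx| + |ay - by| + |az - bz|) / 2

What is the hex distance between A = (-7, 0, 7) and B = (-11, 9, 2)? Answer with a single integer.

Answer: 9

Derivation:
|ax - bx| = |-7 - (-11)| = 4
|ay - by| = |0 - 9| = 9
|az - bz| = |7 - 2| = 5
distance = (4 + 9 + 5) / 2 = 18 / 2 = 9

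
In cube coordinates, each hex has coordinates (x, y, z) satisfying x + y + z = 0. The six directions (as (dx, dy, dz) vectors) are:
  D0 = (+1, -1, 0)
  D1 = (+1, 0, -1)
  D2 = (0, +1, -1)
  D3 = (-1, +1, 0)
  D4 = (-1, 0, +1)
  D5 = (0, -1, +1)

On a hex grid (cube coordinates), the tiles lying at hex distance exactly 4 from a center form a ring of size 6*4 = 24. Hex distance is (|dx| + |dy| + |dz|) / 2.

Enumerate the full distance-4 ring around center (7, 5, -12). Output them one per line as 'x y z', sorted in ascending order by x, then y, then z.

Answer: 3 5 -8
3 6 -9
3 7 -10
3 8 -11
3 9 -12
4 4 -8
4 9 -13
5 3 -8
5 9 -14
6 2 -8
6 9 -15
7 1 -8
7 9 -16
8 1 -9
8 8 -16
9 1 -10
9 7 -16
10 1 -11
10 6 -16
11 1 -12
11 2 -13
11 3 -14
11 4 -15
11 5 -16

Derivation:
Walk ring at distance 4 from (7, 5, -12):
Start at center + D4*4 = (3, 5, -8)
  hex 0: (3, 5, -8)
  hex 1: (4, 4, -8)
  hex 2: (5, 3, -8)
  hex 3: (6, 2, -8)
  hex 4: (7, 1, -8)
  hex 5: (8, 1, -9)
  hex 6: (9, 1, -10)
  hex 7: (10, 1, -11)
  hex 8: (11, 1, -12)
  hex 9: (11, 2, -13)
  hex 10: (11, 3, -14)
  hex 11: (11, 4, -15)
  hex 12: (11, 5, -16)
  hex 13: (10, 6, -16)
  hex 14: (9, 7, -16)
  hex 15: (8, 8, -16)
  hex 16: (7, 9, -16)
  hex 17: (6, 9, -15)
  hex 18: (5, 9, -14)
  hex 19: (4, 9, -13)
  hex 20: (3, 9, -12)
  hex 21: (3, 8, -11)
  hex 22: (3, 7, -10)
  hex 23: (3, 6, -9)
Sorted: 24 hexes.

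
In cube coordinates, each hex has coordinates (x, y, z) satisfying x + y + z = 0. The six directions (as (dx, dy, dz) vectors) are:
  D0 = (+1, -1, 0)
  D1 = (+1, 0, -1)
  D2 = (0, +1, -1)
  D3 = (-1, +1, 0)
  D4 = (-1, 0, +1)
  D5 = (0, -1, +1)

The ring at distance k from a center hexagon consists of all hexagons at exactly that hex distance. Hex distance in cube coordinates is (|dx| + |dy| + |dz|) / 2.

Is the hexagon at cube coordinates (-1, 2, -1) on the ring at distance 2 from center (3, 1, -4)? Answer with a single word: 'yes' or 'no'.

|px - cx| = |-1 - 3| = 4
|py - cy| = |2 - 1| = 1
|pz - cz| = |-1 - (-4)| = 3
distance = (4+1+3)/2 = 8/2 = 4
radius = 2; distance != radius -> no

Answer: no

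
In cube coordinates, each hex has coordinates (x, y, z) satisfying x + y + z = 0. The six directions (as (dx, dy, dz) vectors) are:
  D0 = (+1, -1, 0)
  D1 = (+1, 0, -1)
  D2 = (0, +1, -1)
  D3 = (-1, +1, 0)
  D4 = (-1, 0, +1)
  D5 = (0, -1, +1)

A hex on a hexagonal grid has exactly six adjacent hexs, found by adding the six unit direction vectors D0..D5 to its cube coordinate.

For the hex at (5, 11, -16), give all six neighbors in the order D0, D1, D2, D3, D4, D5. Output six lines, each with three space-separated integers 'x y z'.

Center: (5, 11, -16). Add each direction:
  D0: (5, 11, -16) + (1, -1, 0) = (6, 10, -16)
  D1: (5, 11, -16) + (1, 0, -1) = (6, 11, -17)
  D2: (5, 11, -16) + (0, 1, -1) = (5, 12, -17)
  D3: (5, 11, -16) + (-1, 1, 0) = (4, 12, -16)
  D4: (5, 11, -16) + (-1, 0, 1) = (4, 11, -15)
  D5: (5, 11, -16) + (0, -1, 1) = (5, 10, -15)

Answer: 6 10 -16
6 11 -17
5 12 -17
4 12 -16
4 11 -15
5 10 -15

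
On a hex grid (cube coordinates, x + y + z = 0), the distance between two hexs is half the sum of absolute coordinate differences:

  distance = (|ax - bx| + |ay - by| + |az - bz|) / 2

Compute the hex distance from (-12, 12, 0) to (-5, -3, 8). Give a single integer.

Answer: 15

Derivation:
|ax - bx| = |-12 - (-5)| = 7
|ay - by| = |12 - (-3)| = 15
|az - bz| = |0 - 8| = 8
distance = (7 + 15 + 8) / 2 = 30 / 2 = 15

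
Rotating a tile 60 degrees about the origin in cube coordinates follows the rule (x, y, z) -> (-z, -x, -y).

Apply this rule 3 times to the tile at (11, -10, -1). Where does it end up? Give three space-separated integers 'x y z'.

Answer: -11 10 1

Derivation:
Start: (11, -10, -1)
Step 1: (11, -10, -1) -> (-(-1), -(11), -(-10)) = (1, -11, 10)
Step 2: (1, -11, 10) -> (-(10), -(1), -(-11)) = (-10, -1, 11)
Step 3: (-10, -1, 11) -> (-(11), -(-10), -(-1)) = (-11, 10, 1)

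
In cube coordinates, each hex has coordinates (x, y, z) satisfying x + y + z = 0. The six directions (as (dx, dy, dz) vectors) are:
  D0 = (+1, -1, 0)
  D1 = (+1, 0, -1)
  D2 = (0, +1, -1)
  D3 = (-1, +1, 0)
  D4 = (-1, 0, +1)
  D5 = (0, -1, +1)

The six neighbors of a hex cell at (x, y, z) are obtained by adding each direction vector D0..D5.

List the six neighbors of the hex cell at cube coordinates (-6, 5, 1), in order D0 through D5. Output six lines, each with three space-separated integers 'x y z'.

Center: (-6, 5, 1). Add each direction:
  D0: (-6, 5, 1) + (1, -1, 0) = (-5, 4, 1)
  D1: (-6, 5, 1) + (1, 0, -1) = (-5, 5, 0)
  D2: (-6, 5, 1) + (0, 1, -1) = (-6, 6, 0)
  D3: (-6, 5, 1) + (-1, 1, 0) = (-7, 6, 1)
  D4: (-6, 5, 1) + (-1, 0, 1) = (-7, 5, 2)
  D5: (-6, 5, 1) + (0, -1, 1) = (-6, 4, 2)

Answer: -5 4 1
-5 5 0
-6 6 0
-7 6 1
-7 5 2
-6 4 2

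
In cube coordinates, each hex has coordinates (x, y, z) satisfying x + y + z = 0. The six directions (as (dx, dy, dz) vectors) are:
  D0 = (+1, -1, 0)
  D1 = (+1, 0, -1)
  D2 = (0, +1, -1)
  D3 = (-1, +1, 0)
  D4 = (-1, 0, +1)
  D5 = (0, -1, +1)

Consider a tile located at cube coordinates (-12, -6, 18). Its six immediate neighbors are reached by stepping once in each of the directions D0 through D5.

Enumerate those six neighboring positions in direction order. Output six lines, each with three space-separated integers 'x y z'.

Answer: -11 -7 18
-11 -6 17
-12 -5 17
-13 -5 18
-13 -6 19
-12 -7 19

Derivation:
Center: (-12, -6, 18). Add each direction:
  D0: (-12, -6, 18) + (1, -1, 0) = (-11, -7, 18)
  D1: (-12, -6, 18) + (1, 0, -1) = (-11, -6, 17)
  D2: (-12, -6, 18) + (0, 1, -1) = (-12, -5, 17)
  D3: (-12, -6, 18) + (-1, 1, 0) = (-13, -5, 18)
  D4: (-12, -6, 18) + (-1, 0, 1) = (-13, -6, 19)
  D5: (-12, -6, 18) + (0, -1, 1) = (-12, -7, 19)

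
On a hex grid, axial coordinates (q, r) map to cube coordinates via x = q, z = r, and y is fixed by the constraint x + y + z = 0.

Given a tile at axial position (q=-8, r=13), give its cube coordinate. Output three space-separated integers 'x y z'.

Answer: -8 -5 13

Derivation:
x = q = -8
z = r = 13
y = -x - z = -(-8) - (13) = -5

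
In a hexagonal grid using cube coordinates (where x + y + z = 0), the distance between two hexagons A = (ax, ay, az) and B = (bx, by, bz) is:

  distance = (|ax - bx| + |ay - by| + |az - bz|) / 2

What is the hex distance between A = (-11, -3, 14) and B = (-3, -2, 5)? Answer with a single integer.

|ax - bx| = |-11 - (-3)| = 8
|ay - by| = |-3 - (-2)| = 1
|az - bz| = |14 - 5| = 9
distance = (8 + 1 + 9) / 2 = 18 / 2 = 9

Answer: 9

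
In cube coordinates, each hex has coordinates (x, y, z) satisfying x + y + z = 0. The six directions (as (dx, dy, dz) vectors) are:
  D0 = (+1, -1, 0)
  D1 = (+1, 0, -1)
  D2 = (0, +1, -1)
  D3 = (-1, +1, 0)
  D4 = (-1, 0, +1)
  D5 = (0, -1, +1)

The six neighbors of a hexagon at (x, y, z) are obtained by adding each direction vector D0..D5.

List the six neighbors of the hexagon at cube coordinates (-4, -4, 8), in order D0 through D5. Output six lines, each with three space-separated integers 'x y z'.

Answer: -3 -5 8
-3 -4 7
-4 -3 7
-5 -3 8
-5 -4 9
-4 -5 9

Derivation:
Center: (-4, -4, 8). Add each direction:
  D0: (-4, -4, 8) + (1, -1, 0) = (-3, -5, 8)
  D1: (-4, -4, 8) + (1, 0, -1) = (-3, -4, 7)
  D2: (-4, -4, 8) + (0, 1, -1) = (-4, -3, 7)
  D3: (-4, -4, 8) + (-1, 1, 0) = (-5, -3, 8)
  D4: (-4, -4, 8) + (-1, 0, 1) = (-5, -4, 9)
  D5: (-4, -4, 8) + (0, -1, 1) = (-4, -5, 9)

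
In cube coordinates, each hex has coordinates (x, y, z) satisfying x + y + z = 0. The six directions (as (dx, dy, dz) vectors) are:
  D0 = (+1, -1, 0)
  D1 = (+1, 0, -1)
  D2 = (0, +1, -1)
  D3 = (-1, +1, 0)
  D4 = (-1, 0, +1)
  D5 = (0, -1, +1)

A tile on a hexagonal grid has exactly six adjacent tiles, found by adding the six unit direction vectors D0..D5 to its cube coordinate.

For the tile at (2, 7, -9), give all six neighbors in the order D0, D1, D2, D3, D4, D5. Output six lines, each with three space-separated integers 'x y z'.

Center: (2, 7, -9). Add each direction:
  D0: (2, 7, -9) + (1, -1, 0) = (3, 6, -9)
  D1: (2, 7, -9) + (1, 0, -1) = (3, 7, -10)
  D2: (2, 7, -9) + (0, 1, -1) = (2, 8, -10)
  D3: (2, 7, -9) + (-1, 1, 0) = (1, 8, -9)
  D4: (2, 7, -9) + (-1, 0, 1) = (1, 7, -8)
  D5: (2, 7, -9) + (0, -1, 1) = (2, 6, -8)

Answer: 3 6 -9
3 7 -10
2 8 -10
1 8 -9
1 7 -8
2 6 -8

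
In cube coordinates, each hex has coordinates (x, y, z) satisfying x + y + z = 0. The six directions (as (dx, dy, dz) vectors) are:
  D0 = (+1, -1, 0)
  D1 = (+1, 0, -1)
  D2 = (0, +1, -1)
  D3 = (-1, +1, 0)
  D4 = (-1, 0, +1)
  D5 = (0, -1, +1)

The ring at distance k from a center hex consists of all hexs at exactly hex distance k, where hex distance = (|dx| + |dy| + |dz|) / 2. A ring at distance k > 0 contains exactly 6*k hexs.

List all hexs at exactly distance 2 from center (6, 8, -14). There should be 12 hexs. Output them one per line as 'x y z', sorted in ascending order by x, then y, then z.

Walk ring at distance 2 from (6, 8, -14):
Start at center + D4*2 = (4, 8, -12)
  hex 0: (4, 8, -12)
  hex 1: (5, 7, -12)
  hex 2: (6, 6, -12)
  hex 3: (7, 6, -13)
  hex 4: (8, 6, -14)
  hex 5: (8, 7, -15)
  hex 6: (8, 8, -16)
  hex 7: (7, 9, -16)
  hex 8: (6, 10, -16)
  hex 9: (5, 10, -15)
  hex 10: (4, 10, -14)
  hex 11: (4, 9, -13)
Sorted: 12 hexes.

Answer: 4 8 -12
4 9 -13
4 10 -14
5 7 -12
5 10 -15
6 6 -12
6 10 -16
7 6 -13
7 9 -16
8 6 -14
8 7 -15
8 8 -16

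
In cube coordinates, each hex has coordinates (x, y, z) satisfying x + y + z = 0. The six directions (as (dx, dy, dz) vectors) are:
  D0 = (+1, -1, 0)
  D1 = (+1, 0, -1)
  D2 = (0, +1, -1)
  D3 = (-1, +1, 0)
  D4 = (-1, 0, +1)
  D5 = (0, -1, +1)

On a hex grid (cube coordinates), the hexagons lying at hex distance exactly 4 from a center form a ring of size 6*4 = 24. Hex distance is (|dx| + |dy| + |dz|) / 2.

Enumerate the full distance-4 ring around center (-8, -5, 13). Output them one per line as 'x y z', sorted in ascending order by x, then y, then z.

Answer: -12 -5 17
-12 -4 16
-12 -3 15
-12 -2 14
-12 -1 13
-11 -6 17
-11 -1 12
-10 -7 17
-10 -1 11
-9 -8 17
-9 -1 10
-8 -9 17
-8 -1 9
-7 -9 16
-7 -2 9
-6 -9 15
-6 -3 9
-5 -9 14
-5 -4 9
-4 -9 13
-4 -8 12
-4 -7 11
-4 -6 10
-4 -5 9

Derivation:
Walk ring at distance 4 from (-8, -5, 13):
Start at center + D4*4 = (-12, -5, 17)
  hex 0: (-12, -5, 17)
  hex 1: (-11, -6, 17)
  hex 2: (-10, -7, 17)
  hex 3: (-9, -8, 17)
  hex 4: (-8, -9, 17)
  hex 5: (-7, -9, 16)
  hex 6: (-6, -9, 15)
  hex 7: (-5, -9, 14)
  hex 8: (-4, -9, 13)
  hex 9: (-4, -8, 12)
  hex 10: (-4, -7, 11)
  hex 11: (-4, -6, 10)
  hex 12: (-4, -5, 9)
  hex 13: (-5, -4, 9)
  hex 14: (-6, -3, 9)
  hex 15: (-7, -2, 9)
  hex 16: (-8, -1, 9)
  hex 17: (-9, -1, 10)
  hex 18: (-10, -1, 11)
  hex 19: (-11, -1, 12)
  hex 20: (-12, -1, 13)
  hex 21: (-12, -2, 14)
  hex 22: (-12, -3, 15)
  hex 23: (-12, -4, 16)
Sorted: 24 hexes.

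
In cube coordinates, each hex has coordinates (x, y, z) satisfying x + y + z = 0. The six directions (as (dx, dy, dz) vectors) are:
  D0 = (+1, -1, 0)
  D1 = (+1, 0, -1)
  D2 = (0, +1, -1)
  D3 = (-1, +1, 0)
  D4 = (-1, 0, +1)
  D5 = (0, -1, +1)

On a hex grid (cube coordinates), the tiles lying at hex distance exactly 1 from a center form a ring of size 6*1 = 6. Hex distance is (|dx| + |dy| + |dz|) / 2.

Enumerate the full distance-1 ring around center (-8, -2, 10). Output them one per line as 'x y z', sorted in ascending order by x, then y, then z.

Walk ring at distance 1 from (-8, -2, 10):
Start at center + D4*1 = (-9, -2, 11)
  hex 0: (-9, -2, 11)
  hex 1: (-8, -3, 11)
  hex 2: (-7, -3, 10)
  hex 3: (-7, -2, 9)
  hex 4: (-8, -1, 9)
  hex 5: (-9, -1, 10)
Sorted: 6 hexes.

Answer: -9 -2 11
-9 -1 10
-8 -3 11
-8 -1 9
-7 -3 10
-7 -2 9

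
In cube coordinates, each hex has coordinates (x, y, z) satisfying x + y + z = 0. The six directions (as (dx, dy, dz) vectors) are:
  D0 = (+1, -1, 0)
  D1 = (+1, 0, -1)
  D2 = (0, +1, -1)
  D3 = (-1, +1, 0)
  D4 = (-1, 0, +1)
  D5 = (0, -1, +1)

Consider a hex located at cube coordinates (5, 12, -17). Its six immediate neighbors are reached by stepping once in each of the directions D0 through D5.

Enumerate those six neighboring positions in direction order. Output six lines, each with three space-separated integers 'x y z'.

Center: (5, 12, -17). Add each direction:
  D0: (5, 12, -17) + (1, -1, 0) = (6, 11, -17)
  D1: (5, 12, -17) + (1, 0, -1) = (6, 12, -18)
  D2: (5, 12, -17) + (0, 1, -1) = (5, 13, -18)
  D3: (5, 12, -17) + (-1, 1, 0) = (4, 13, -17)
  D4: (5, 12, -17) + (-1, 0, 1) = (4, 12, -16)
  D5: (5, 12, -17) + (0, -1, 1) = (5, 11, -16)

Answer: 6 11 -17
6 12 -18
5 13 -18
4 13 -17
4 12 -16
5 11 -16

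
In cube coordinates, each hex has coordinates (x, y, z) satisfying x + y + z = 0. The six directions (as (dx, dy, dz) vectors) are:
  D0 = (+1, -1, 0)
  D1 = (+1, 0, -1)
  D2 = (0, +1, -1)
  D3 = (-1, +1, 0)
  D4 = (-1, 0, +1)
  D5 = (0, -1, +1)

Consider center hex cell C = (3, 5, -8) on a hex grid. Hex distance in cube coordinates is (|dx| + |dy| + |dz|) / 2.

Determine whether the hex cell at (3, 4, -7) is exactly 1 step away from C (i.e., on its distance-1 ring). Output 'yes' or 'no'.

Answer: yes

Derivation:
|px - cx| = |3 - 3| = 0
|py - cy| = |4 - 5| = 1
|pz - cz| = |-7 - (-8)| = 1
distance = (0+1+1)/2 = 2/2 = 1
radius = 1; distance == radius -> yes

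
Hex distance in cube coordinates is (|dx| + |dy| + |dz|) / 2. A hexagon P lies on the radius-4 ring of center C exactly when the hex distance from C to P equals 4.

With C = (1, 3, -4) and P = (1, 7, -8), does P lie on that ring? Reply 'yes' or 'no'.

Answer: yes

Derivation:
|px - cx| = |1 - 1| = 0
|py - cy| = |7 - 3| = 4
|pz - cz| = |-8 - (-4)| = 4
distance = (0+4+4)/2 = 8/2 = 4
radius = 4; distance == radius -> yes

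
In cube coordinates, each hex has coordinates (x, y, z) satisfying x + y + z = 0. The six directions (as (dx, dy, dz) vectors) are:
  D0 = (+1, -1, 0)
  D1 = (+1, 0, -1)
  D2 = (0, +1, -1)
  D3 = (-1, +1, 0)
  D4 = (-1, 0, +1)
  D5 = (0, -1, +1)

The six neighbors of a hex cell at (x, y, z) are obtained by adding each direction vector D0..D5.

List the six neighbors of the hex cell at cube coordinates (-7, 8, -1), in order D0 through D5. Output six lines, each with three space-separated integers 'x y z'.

Answer: -6 7 -1
-6 8 -2
-7 9 -2
-8 9 -1
-8 8 0
-7 7 0

Derivation:
Center: (-7, 8, -1). Add each direction:
  D0: (-7, 8, -1) + (1, -1, 0) = (-6, 7, -1)
  D1: (-7, 8, -1) + (1, 0, -1) = (-6, 8, -2)
  D2: (-7, 8, -1) + (0, 1, -1) = (-7, 9, -2)
  D3: (-7, 8, -1) + (-1, 1, 0) = (-8, 9, -1)
  D4: (-7, 8, -1) + (-1, 0, 1) = (-8, 8, 0)
  D5: (-7, 8, -1) + (0, -1, 1) = (-7, 7, 0)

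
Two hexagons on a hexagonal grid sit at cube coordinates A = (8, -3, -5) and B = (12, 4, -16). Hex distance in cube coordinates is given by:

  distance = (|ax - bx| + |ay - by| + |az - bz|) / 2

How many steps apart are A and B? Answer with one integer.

Answer: 11

Derivation:
|ax - bx| = |8 - 12| = 4
|ay - by| = |-3 - 4| = 7
|az - bz| = |-5 - (-16)| = 11
distance = (4 + 7 + 11) / 2 = 22 / 2 = 11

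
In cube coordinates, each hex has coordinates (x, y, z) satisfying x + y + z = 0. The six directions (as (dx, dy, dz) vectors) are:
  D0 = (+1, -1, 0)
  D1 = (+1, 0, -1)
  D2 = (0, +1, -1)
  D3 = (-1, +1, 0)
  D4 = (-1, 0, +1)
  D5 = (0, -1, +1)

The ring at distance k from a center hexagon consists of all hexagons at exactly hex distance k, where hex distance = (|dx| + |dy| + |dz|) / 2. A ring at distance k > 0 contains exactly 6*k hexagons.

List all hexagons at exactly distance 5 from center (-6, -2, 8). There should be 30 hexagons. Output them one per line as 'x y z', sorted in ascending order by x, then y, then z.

Answer: -11 -2 13
-11 -1 12
-11 0 11
-11 1 10
-11 2 9
-11 3 8
-10 -3 13
-10 3 7
-9 -4 13
-9 3 6
-8 -5 13
-8 3 5
-7 -6 13
-7 3 4
-6 -7 13
-6 3 3
-5 -7 12
-5 2 3
-4 -7 11
-4 1 3
-3 -7 10
-3 0 3
-2 -7 9
-2 -1 3
-1 -7 8
-1 -6 7
-1 -5 6
-1 -4 5
-1 -3 4
-1 -2 3

Derivation:
Walk ring at distance 5 from (-6, -2, 8):
Start at center + D4*5 = (-11, -2, 13)
  hex 0: (-11, -2, 13)
  hex 1: (-10, -3, 13)
  hex 2: (-9, -4, 13)
  hex 3: (-8, -5, 13)
  hex 4: (-7, -6, 13)
  hex 5: (-6, -7, 13)
  hex 6: (-5, -7, 12)
  hex 7: (-4, -7, 11)
  hex 8: (-3, -7, 10)
  hex 9: (-2, -7, 9)
  hex 10: (-1, -7, 8)
  hex 11: (-1, -6, 7)
  hex 12: (-1, -5, 6)
  hex 13: (-1, -4, 5)
  hex 14: (-1, -3, 4)
  hex 15: (-1, -2, 3)
  hex 16: (-2, -1, 3)
  hex 17: (-3, 0, 3)
  hex 18: (-4, 1, 3)
  hex 19: (-5, 2, 3)
  hex 20: (-6, 3, 3)
  hex 21: (-7, 3, 4)
  hex 22: (-8, 3, 5)
  hex 23: (-9, 3, 6)
  hex 24: (-10, 3, 7)
  hex 25: (-11, 3, 8)
  hex 26: (-11, 2, 9)
  hex 27: (-11, 1, 10)
  hex 28: (-11, 0, 11)
  hex 29: (-11, -1, 12)
Sorted: 30 hexes.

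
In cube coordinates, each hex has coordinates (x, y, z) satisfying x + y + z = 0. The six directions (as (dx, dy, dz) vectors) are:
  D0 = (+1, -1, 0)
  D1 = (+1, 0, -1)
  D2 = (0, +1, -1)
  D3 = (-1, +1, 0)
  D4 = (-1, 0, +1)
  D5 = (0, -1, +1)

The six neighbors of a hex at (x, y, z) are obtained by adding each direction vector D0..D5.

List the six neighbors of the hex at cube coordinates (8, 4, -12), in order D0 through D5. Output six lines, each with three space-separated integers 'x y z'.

Center: (8, 4, -12). Add each direction:
  D0: (8, 4, -12) + (1, -1, 0) = (9, 3, -12)
  D1: (8, 4, -12) + (1, 0, -1) = (9, 4, -13)
  D2: (8, 4, -12) + (0, 1, -1) = (8, 5, -13)
  D3: (8, 4, -12) + (-1, 1, 0) = (7, 5, -12)
  D4: (8, 4, -12) + (-1, 0, 1) = (7, 4, -11)
  D5: (8, 4, -12) + (0, -1, 1) = (8, 3, -11)

Answer: 9 3 -12
9 4 -13
8 5 -13
7 5 -12
7 4 -11
8 3 -11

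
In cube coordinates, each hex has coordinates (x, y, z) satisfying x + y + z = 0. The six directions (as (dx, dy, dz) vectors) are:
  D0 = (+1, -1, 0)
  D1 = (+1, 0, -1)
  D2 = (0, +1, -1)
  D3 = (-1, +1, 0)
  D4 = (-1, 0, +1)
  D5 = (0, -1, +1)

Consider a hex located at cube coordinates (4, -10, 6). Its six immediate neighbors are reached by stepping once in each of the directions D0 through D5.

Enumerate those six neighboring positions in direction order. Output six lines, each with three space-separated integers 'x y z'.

Answer: 5 -11 6
5 -10 5
4 -9 5
3 -9 6
3 -10 7
4 -11 7

Derivation:
Center: (4, -10, 6). Add each direction:
  D0: (4, -10, 6) + (1, -1, 0) = (5, -11, 6)
  D1: (4, -10, 6) + (1, 0, -1) = (5, -10, 5)
  D2: (4, -10, 6) + (0, 1, -1) = (4, -9, 5)
  D3: (4, -10, 6) + (-1, 1, 0) = (3, -9, 6)
  D4: (4, -10, 6) + (-1, 0, 1) = (3, -10, 7)
  D5: (4, -10, 6) + (0, -1, 1) = (4, -11, 7)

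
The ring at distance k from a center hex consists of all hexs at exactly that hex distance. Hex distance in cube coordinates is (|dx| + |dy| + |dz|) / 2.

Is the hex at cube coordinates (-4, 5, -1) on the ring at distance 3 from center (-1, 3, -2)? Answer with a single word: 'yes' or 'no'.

Answer: yes

Derivation:
|px - cx| = |-4 - (-1)| = 3
|py - cy| = |5 - 3| = 2
|pz - cz| = |-1 - (-2)| = 1
distance = (3+2+1)/2 = 6/2 = 3
radius = 3; distance == radius -> yes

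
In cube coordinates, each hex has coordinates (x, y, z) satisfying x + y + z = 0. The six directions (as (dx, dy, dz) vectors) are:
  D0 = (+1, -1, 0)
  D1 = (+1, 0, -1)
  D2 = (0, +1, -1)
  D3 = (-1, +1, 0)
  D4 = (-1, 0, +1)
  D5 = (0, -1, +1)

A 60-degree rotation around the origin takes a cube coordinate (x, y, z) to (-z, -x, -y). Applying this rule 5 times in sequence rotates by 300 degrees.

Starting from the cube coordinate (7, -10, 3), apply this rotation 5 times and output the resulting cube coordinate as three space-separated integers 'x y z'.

Answer: 10 -3 -7

Derivation:
Start: (7, -10, 3)
Step 1: (7, -10, 3) -> (-(3), -(7), -(-10)) = (-3, -7, 10)
Step 2: (-3, -7, 10) -> (-(10), -(-3), -(-7)) = (-10, 3, 7)
Step 3: (-10, 3, 7) -> (-(7), -(-10), -(3)) = (-7, 10, -3)
Step 4: (-7, 10, -3) -> (-(-3), -(-7), -(10)) = (3, 7, -10)
Step 5: (3, 7, -10) -> (-(-10), -(3), -(7)) = (10, -3, -7)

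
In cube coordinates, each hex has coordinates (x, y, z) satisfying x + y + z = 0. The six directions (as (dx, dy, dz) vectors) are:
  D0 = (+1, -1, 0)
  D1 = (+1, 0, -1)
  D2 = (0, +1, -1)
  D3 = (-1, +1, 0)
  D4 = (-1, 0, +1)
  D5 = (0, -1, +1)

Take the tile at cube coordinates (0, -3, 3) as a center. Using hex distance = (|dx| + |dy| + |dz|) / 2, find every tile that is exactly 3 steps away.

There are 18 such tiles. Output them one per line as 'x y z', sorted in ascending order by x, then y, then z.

Answer: -3 -3 6
-3 -2 5
-3 -1 4
-3 0 3
-2 -4 6
-2 0 2
-1 -5 6
-1 0 1
0 -6 6
0 0 0
1 -6 5
1 -1 0
2 -6 4
2 -2 0
3 -6 3
3 -5 2
3 -4 1
3 -3 0

Derivation:
Walk ring at distance 3 from (0, -3, 3):
Start at center + D4*3 = (-3, -3, 6)
  hex 0: (-3, -3, 6)
  hex 1: (-2, -4, 6)
  hex 2: (-1, -5, 6)
  hex 3: (0, -6, 6)
  hex 4: (1, -6, 5)
  hex 5: (2, -6, 4)
  hex 6: (3, -6, 3)
  hex 7: (3, -5, 2)
  hex 8: (3, -4, 1)
  hex 9: (3, -3, 0)
  hex 10: (2, -2, 0)
  hex 11: (1, -1, 0)
  hex 12: (0, 0, 0)
  hex 13: (-1, 0, 1)
  hex 14: (-2, 0, 2)
  hex 15: (-3, 0, 3)
  hex 16: (-3, -1, 4)
  hex 17: (-3, -2, 5)
Sorted: 18 hexes.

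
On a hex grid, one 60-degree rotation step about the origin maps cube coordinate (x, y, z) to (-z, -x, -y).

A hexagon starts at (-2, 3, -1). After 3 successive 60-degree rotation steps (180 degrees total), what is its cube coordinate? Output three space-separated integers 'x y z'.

Answer: 2 -3 1

Derivation:
Start: (-2, 3, -1)
Step 1: (-2, 3, -1) -> (-(-1), -(-2), -(3)) = (1, 2, -3)
Step 2: (1, 2, -3) -> (-(-3), -(1), -(2)) = (3, -1, -2)
Step 3: (3, -1, -2) -> (-(-2), -(3), -(-1)) = (2, -3, 1)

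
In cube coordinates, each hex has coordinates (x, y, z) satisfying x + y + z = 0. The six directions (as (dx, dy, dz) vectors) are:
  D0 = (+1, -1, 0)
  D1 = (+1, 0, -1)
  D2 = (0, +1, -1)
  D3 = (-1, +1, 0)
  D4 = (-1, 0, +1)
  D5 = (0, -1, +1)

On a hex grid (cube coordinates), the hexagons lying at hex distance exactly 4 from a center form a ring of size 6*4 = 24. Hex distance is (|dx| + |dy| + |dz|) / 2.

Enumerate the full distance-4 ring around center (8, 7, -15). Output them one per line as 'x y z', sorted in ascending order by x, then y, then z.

Answer: 4 7 -11
4 8 -12
4 9 -13
4 10 -14
4 11 -15
5 6 -11
5 11 -16
6 5 -11
6 11 -17
7 4 -11
7 11 -18
8 3 -11
8 11 -19
9 3 -12
9 10 -19
10 3 -13
10 9 -19
11 3 -14
11 8 -19
12 3 -15
12 4 -16
12 5 -17
12 6 -18
12 7 -19

Derivation:
Walk ring at distance 4 from (8, 7, -15):
Start at center + D4*4 = (4, 7, -11)
  hex 0: (4, 7, -11)
  hex 1: (5, 6, -11)
  hex 2: (6, 5, -11)
  hex 3: (7, 4, -11)
  hex 4: (8, 3, -11)
  hex 5: (9, 3, -12)
  hex 6: (10, 3, -13)
  hex 7: (11, 3, -14)
  hex 8: (12, 3, -15)
  hex 9: (12, 4, -16)
  hex 10: (12, 5, -17)
  hex 11: (12, 6, -18)
  hex 12: (12, 7, -19)
  hex 13: (11, 8, -19)
  hex 14: (10, 9, -19)
  hex 15: (9, 10, -19)
  hex 16: (8, 11, -19)
  hex 17: (7, 11, -18)
  hex 18: (6, 11, -17)
  hex 19: (5, 11, -16)
  hex 20: (4, 11, -15)
  hex 21: (4, 10, -14)
  hex 22: (4, 9, -13)
  hex 23: (4, 8, -12)
Sorted: 24 hexes.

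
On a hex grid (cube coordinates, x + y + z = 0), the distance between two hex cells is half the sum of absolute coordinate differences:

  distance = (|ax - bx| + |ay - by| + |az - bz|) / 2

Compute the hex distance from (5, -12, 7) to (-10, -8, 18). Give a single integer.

Answer: 15

Derivation:
|ax - bx| = |5 - (-10)| = 15
|ay - by| = |-12 - (-8)| = 4
|az - bz| = |7 - 18| = 11
distance = (15 + 4 + 11) / 2 = 30 / 2 = 15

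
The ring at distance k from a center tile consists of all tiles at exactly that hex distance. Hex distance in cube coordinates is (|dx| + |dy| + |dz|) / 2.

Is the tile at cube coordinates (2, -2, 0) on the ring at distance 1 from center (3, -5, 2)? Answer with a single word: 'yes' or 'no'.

|px - cx| = |2 - 3| = 1
|py - cy| = |-2 - (-5)| = 3
|pz - cz| = |0 - 2| = 2
distance = (1+3+2)/2 = 6/2 = 3
radius = 1; distance != radius -> no

Answer: no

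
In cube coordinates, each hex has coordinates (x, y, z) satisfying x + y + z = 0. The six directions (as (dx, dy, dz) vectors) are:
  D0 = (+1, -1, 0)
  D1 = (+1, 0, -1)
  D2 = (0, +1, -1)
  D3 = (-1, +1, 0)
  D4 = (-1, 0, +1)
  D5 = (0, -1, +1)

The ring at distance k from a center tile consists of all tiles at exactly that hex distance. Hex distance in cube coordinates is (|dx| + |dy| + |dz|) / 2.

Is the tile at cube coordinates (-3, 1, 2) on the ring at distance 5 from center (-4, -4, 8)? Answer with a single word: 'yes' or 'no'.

|px - cx| = |-3 - (-4)| = 1
|py - cy| = |1 - (-4)| = 5
|pz - cz| = |2 - 8| = 6
distance = (1+5+6)/2 = 12/2 = 6
radius = 5; distance != radius -> no

Answer: no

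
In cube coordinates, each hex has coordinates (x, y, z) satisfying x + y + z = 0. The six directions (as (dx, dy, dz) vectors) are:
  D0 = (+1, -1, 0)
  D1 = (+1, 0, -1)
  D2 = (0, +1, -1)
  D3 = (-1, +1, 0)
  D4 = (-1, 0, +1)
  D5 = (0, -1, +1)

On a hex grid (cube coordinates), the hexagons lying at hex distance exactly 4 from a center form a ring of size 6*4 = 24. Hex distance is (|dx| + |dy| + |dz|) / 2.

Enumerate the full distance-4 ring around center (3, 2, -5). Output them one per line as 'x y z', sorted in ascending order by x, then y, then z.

Answer: -1 2 -1
-1 3 -2
-1 4 -3
-1 5 -4
-1 6 -5
0 1 -1
0 6 -6
1 0 -1
1 6 -7
2 -1 -1
2 6 -8
3 -2 -1
3 6 -9
4 -2 -2
4 5 -9
5 -2 -3
5 4 -9
6 -2 -4
6 3 -9
7 -2 -5
7 -1 -6
7 0 -7
7 1 -8
7 2 -9

Derivation:
Walk ring at distance 4 from (3, 2, -5):
Start at center + D4*4 = (-1, 2, -1)
  hex 0: (-1, 2, -1)
  hex 1: (0, 1, -1)
  hex 2: (1, 0, -1)
  hex 3: (2, -1, -1)
  hex 4: (3, -2, -1)
  hex 5: (4, -2, -2)
  hex 6: (5, -2, -3)
  hex 7: (6, -2, -4)
  hex 8: (7, -2, -5)
  hex 9: (7, -1, -6)
  hex 10: (7, 0, -7)
  hex 11: (7, 1, -8)
  hex 12: (7, 2, -9)
  hex 13: (6, 3, -9)
  hex 14: (5, 4, -9)
  hex 15: (4, 5, -9)
  hex 16: (3, 6, -9)
  hex 17: (2, 6, -8)
  hex 18: (1, 6, -7)
  hex 19: (0, 6, -6)
  hex 20: (-1, 6, -5)
  hex 21: (-1, 5, -4)
  hex 22: (-1, 4, -3)
  hex 23: (-1, 3, -2)
Sorted: 24 hexes.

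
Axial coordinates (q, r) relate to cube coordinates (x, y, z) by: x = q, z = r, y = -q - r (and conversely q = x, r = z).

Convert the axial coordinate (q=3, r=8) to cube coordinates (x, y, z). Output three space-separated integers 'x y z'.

Answer: 3 -11 8

Derivation:
x = q = 3
z = r = 8
y = -x - z = -(3) - (8) = -11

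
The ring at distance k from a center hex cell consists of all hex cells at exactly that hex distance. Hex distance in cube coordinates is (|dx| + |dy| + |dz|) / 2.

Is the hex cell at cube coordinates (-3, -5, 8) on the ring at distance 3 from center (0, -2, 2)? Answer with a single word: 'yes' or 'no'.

Answer: no

Derivation:
|px - cx| = |-3 - 0| = 3
|py - cy| = |-5 - (-2)| = 3
|pz - cz| = |8 - 2| = 6
distance = (3+3+6)/2 = 12/2 = 6
radius = 3; distance != radius -> no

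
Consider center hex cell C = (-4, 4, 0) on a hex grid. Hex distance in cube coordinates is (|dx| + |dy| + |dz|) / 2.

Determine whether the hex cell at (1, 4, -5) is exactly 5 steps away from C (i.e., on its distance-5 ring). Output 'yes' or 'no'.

Answer: yes

Derivation:
|px - cx| = |1 - (-4)| = 5
|py - cy| = |4 - 4| = 0
|pz - cz| = |-5 - 0| = 5
distance = (5+0+5)/2 = 10/2 = 5
radius = 5; distance == radius -> yes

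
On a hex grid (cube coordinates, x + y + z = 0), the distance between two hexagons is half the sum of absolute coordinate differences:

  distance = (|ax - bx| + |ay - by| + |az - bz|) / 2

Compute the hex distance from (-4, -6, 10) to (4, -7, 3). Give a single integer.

Answer: 8

Derivation:
|ax - bx| = |-4 - 4| = 8
|ay - by| = |-6 - (-7)| = 1
|az - bz| = |10 - 3| = 7
distance = (8 + 1 + 7) / 2 = 16 / 2 = 8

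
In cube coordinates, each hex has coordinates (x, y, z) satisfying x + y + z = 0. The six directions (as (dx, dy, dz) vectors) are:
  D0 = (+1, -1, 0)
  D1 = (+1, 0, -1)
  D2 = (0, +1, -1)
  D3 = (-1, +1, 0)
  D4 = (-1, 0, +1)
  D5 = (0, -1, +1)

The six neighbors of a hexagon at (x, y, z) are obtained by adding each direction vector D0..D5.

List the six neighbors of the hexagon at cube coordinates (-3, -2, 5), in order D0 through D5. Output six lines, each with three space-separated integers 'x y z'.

Center: (-3, -2, 5). Add each direction:
  D0: (-3, -2, 5) + (1, -1, 0) = (-2, -3, 5)
  D1: (-3, -2, 5) + (1, 0, -1) = (-2, -2, 4)
  D2: (-3, -2, 5) + (0, 1, -1) = (-3, -1, 4)
  D3: (-3, -2, 5) + (-1, 1, 0) = (-4, -1, 5)
  D4: (-3, -2, 5) + (-1, 0, 1) = (-4, -2, 6)
  D5: (-3, -2, 5) + (0, -1, 1) = (-3, -3, 6)

Answer: -2 -3 5
-2 -2 4
-3 -1 4
-4 -1 5
-4 -2 6
-3 -3 6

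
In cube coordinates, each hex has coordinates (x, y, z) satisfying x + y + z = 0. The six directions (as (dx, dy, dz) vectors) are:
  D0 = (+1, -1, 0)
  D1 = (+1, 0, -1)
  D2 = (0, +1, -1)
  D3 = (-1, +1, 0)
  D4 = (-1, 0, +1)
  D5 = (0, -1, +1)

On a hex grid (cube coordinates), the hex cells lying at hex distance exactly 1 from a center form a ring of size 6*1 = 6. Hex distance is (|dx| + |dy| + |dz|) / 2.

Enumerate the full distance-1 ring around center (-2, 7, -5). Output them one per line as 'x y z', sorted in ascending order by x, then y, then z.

Answer: -3 7 -4
-3 8 -5
-2 6 -4
-2 8 -6
-1 6 -5
-1 7 -6

Derivation:
Walk ring at distance 1 from (-2, 7, -5):
Start at center + D4*1 = (-3, 7, -4)
  hex 0: (-3, 7, -4)
  hex 1: (-2, 6, -4)
  hex 2: (-1, 6, -5)
  hex 3: (-1, 7, -6)
  hex 4: (-2, 8, -6)
  hex 5: (-3, 8, -5)
Sorted: 6 hexes.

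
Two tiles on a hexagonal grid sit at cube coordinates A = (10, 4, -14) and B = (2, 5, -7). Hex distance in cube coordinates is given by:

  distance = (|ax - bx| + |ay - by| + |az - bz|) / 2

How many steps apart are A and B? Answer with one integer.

|ax - bx| = |10 - 2| = 8
|ay - by| = |4 - 5| = 1
|az - bz| = |-14 - (-7)| = 7
distance = (8 + 1 + 7) / 2 = 16 / 2 = 8

Answer: 8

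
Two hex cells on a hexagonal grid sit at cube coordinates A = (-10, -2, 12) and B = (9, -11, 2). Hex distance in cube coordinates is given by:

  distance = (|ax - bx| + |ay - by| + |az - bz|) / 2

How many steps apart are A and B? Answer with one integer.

|ax - bx| = |-10 - 9| = 19
|ay - by| = |-2 - (-11)| = 9
|az - bz| = |12 - 2| = 10
distance = (19 + 9 + 10) / 2 = 38 / 2 = 19

Answer: 19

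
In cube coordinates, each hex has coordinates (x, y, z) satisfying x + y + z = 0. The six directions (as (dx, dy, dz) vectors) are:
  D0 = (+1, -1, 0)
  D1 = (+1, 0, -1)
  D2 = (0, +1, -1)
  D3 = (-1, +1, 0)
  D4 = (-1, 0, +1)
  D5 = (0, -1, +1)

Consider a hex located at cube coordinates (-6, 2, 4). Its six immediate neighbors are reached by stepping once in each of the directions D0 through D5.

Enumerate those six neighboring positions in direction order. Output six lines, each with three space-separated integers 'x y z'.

Center: (-6, 2, 4). Add each direction:
  D0: (-6, 2, 4) + (1, -1, 0) = (-5, 1, 4)
  D1: (-6, 2, 4) + (1, 0, -1) = (-5, 2, 3)
  D2: (-6, 2, 4) + (0, 1, -1) = (-6, 3, 3)
  D3: (-6, 2, 4) + (-1, 1, 0) = (-7, 3, 4)
  D4: (-6, 2, 4) + (-1, 0, 1) = (-7, 2, 5)
  D5: (-6, 2, 4) + (0, -1, 1) = (-6, 1, 5)

Answer: -5 1 4
-5 2 3
-6 3 3
-7 3 4
-7 2 5
-6 1 5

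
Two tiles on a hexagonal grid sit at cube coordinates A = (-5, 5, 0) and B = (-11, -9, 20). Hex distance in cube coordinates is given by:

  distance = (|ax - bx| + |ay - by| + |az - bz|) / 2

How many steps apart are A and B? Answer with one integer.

|ax - bx| = |-5 - (-11)| = 6
|ay - by| = |5 - (-9)| = 14
|az - bz| = |0 - 20| = 20
distance = (6 + 14 + 20) / 2 = 40 / 2 = 20

Answer: 20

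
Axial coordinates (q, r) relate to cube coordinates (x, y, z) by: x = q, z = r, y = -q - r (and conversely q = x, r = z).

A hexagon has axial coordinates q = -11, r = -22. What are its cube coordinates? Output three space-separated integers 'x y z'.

Answer: -11 33 -22

Derivation:
x = q = -11
z = r = -22
y = -x - z = -(-11) - (-22) = 33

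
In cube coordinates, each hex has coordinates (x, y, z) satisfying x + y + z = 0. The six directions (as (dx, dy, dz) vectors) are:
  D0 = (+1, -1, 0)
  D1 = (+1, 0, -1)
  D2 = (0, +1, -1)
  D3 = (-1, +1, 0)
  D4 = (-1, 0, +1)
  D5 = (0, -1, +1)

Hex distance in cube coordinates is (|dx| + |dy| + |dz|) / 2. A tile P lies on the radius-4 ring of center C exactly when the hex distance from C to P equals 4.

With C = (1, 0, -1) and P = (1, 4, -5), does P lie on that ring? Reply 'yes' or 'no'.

Answer: yes

Derivation:
|px - cx| = |1 - 1| = 0
|py - cy| = |4 - 0| = 4
|pz - cz| = |-5 - (-1)| = 4
distance = (0+4+4)/2 = 8/2 = 4
radius = 4; distance == radius -> yes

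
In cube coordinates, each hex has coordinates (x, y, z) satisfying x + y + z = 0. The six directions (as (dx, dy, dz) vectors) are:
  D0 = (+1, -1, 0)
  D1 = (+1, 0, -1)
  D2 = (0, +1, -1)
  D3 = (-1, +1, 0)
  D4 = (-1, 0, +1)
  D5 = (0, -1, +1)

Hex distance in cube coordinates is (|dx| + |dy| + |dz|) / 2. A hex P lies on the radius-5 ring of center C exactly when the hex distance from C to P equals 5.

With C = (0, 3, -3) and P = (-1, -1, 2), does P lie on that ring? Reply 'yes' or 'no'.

|px - cx| = |-1 - 0| = 1
|py - cy| = |-1 - 3| = 4
|pz - cz| = |2 - (-3)| = 5
distance = (1+4+5)/2 = 10/2 = 5
radius = 5; distance == radius -> yes

Answer: yes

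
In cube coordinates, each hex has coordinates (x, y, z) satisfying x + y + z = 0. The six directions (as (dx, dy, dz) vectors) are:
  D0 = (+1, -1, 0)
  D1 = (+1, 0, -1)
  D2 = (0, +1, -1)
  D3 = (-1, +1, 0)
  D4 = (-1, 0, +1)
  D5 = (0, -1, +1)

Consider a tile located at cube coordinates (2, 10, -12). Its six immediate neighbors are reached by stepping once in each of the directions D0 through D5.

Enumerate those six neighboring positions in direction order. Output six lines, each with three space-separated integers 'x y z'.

Answer: 3 9 -12
3 10 -13
2 11 -13
1 11 -12
1 10 -11
2 9 -11

Derivation:
Center: (2, 10, -12). Add each direction:
  D0: (2, 10, -12) + (1, -1, 0) = (3, 9, -12)
  D1: (2, 10, -12) + (1, 0, -1) = (3, 10, -13)
  D2: (2, 10, -12) + (0, 1, -1) = (2, 11, -13)
  D3: (2, 10, -12) + (-1, 1, 0) = (1, 11, -12)
  D4: (2, 10, -12) + (-1, 0, 1) = (1, 10, -11)
  D5: (2, 10, -12) + (0, -1, 1) = (2, 9, -11)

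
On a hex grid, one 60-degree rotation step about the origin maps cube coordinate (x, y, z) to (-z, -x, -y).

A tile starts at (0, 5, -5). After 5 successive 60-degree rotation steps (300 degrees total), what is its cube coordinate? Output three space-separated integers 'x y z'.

Start: (0, 5, -5)
Step 1: (0, 5, -5) -> (-(-5), -(0), -(5)) = (5, 0, -5)
Step 2: (5, 0, -5) -> (-(-5), -(5), -(0)) = (5, -5, 0)
Step 3: (5, -5, 0) -> (-(0), -(5), -(-5)) = (0, -5, 5)
Step 4: (0, -5, 5) -> (-(5), -(0), -(-5)) = (-5, 0, 5)
Step 5: (-5, 0, 5) -> (-(5), -(-5), -(0)) = (-5, 5, 0)

Answer: -5 5 0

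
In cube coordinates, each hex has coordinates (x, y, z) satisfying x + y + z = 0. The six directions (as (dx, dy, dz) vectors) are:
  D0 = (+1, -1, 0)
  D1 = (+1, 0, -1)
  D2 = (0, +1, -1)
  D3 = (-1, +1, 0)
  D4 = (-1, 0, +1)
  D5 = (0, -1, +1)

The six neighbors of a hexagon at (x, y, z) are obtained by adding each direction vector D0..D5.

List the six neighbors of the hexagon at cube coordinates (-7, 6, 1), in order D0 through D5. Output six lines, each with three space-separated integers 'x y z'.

Center: (-7, 6, 1). Add each direction:
  D0: (-7, 6, 1) + (1, -1, 0) = (-6, 5, 1)
  D1: (-7, 6, 1) + (1, 0, -1) = (-6, 6, 0)
  D2: (-7, 6, 1) + (0, 1, -1) = (-7, 7, 0)
  D3: (-7, 6, 1) + (-1, 1, 0) = (-8, 7, 1)
  D4: (-7, 6, 1) + (-1, 0, 1) = (-8, 6, 2)
  D5: (-7, 6, 1) + (0, -1, 1) = (-7, 5, 2)

Answer: -6 5 1
-6 6 0
-7 7 0
-8 7 1
-8 6 2
-7 5 2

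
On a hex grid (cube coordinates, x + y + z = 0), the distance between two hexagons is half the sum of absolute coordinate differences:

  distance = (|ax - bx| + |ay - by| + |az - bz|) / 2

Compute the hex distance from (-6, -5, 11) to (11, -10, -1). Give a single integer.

|ax - bx| = |-6 - 11| = 17
|ay - by| = |-5 - (-10)| = 5
|az - bz| = |11 - (-1)| = 12
distance = (17 + 5 + 12) / 2 = 34 / 2 = 17

Answer: 17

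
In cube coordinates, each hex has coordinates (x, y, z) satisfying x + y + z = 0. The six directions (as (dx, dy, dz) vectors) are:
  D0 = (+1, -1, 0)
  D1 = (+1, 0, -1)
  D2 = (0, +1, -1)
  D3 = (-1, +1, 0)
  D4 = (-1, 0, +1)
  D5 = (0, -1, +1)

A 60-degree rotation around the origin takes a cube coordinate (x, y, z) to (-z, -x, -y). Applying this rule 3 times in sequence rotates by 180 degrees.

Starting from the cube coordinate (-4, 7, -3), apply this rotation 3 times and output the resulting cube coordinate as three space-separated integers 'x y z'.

Answer: 4 -7 3

Derivation:
Start: (-4, 7, -3)
Step 1: (-4, 7, -3) -> (-(-3), -(-4), -(7)) = (3, 4, -7)
Step 2: (3, 4, -7) -> (-(-7), -(3), -(4)) = (7, -3, -4)
Step 3: (7, -3, -4) -> (-(-4), -(7), -(-3)) = (4, -7, 3)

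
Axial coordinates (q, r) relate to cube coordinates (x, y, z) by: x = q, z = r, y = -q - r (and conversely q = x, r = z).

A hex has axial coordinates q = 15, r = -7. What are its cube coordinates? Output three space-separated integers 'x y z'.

x = q = 15
z = r = -7
y = -x - z = -(15) - (-7) = -8

Answer: 15 -8 -7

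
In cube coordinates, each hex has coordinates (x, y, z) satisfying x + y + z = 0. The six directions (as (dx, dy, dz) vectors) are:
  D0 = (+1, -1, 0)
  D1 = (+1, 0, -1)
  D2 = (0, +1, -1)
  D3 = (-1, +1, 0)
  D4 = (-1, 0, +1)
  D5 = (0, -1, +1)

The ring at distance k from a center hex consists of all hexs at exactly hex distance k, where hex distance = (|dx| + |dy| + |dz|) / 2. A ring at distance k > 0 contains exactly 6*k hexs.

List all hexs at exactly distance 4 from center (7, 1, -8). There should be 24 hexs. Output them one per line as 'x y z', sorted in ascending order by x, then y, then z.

Answer: 3 1 -4
3 2 -5
3 3 -6
3 4 -7
3 5 -8
4 0 -4
4 5 -9
5 -1 -4
5 5 -10
6 -2 -4
6 5 -11
7 -3 -4
7 5 -12
8 -3 -5
8 4 -12
9 -3 -6
9 3 -12
10 -3 -7
10 2 -12
11 -3 -8
11 -2 -9
11 -1 -10
11 0 -11
11 1 -12

Derivation:
Walk ring at distance 4 from (7, 1, -8):
Start at center + D4*4 = (3, 1, -4)
  hex 0: (3, 1, -4)
  hex 1: (4, 0, -4)
  hex 2: (5, -1, -4)
  hex 3: (6, -2, -4)
  hex 4: (7, -3, -4)
  hex 5: (8, -3, -5)
  hex 6: (9, -3, -6)
  hex 7: (10, -3, -7)
  hex 8: (11, -3, -8)
  hex 9: (11, -2, -9)
  hex 10: (11, -1, -10)
  hex 11: (11, 0, -11)
  hex 12: (11, 1, -12)
  hex 13: (10, 2, -12)
  hex 14: (9, 3, -12)
  hex 15: (8, 4, -12)
  hex 16: (7, 5, -12)
  hex 17: (6, 5, -11)
  hex 18: (5, 5, -10)
  hex 19: (4, 5, -9)
  hex 20: (3, 5, -8)
  hex 21: (3, 4, -7)
  hex 22: (3, 3, -6)
  hex 23: (3, 2, -5)
Sorted: 24 hexes.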